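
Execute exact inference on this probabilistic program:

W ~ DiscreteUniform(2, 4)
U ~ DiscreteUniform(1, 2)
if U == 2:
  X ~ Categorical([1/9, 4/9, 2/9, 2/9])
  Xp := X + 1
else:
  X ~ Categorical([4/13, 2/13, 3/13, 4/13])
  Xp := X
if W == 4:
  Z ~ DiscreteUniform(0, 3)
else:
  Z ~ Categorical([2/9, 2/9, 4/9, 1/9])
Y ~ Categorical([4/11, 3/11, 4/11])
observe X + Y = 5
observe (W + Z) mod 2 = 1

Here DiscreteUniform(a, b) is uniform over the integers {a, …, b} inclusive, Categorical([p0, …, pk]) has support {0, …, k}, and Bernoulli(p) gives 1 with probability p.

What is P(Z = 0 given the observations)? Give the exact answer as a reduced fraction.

P(Z = 0 | obs) = 4/27

Enumerate traces; 12 have nonzero weight after conditioning:
  (W=2, U=1, X=3, Z=1, Y=2) weight 16/3861
  (W=2, U=1, X=3, Z=3, Y=2) weight 8/3861
  (W=2, U=2, X=3, Z=1, Y=2) weight 8/2673
  (W=2, U=2, X=3, Z=3, Y=2) weight 4/2673
  (W=3, U=1, X=3, Z=0, Y=2) weight 16/3861
  (W=3, U=1, X=3, Z=2, Y=2) weight 32/3861
  (W=3, U=2, X=3, Z=0, Y=2) weight 8/2673
  (W=3, U=2, X=3, Z=2, Y=2) weight 16/2673
  … 4 more
Group by Z:
  weight(Z=0) = 248/34749
  weight(Z=1) = 527/34749
  weight(Z=2) = 496/34749
  weight(Z=3) = 31/2673
Total weight = 248/34749 + 527/34749 + 496/34749 + 31/2673 = 62/1287
P(Z=0 | obs) = 248/34749 / 62/1287 = 4/27
P(Z=1 | obs) = 527/34749 / 62/1287 = 17/54
P(Z=2 | obs) = 496/34749 / 62/1287 = 8/27
P(Z=3 | obs) = 31/2673 / 62/1287 = 13/54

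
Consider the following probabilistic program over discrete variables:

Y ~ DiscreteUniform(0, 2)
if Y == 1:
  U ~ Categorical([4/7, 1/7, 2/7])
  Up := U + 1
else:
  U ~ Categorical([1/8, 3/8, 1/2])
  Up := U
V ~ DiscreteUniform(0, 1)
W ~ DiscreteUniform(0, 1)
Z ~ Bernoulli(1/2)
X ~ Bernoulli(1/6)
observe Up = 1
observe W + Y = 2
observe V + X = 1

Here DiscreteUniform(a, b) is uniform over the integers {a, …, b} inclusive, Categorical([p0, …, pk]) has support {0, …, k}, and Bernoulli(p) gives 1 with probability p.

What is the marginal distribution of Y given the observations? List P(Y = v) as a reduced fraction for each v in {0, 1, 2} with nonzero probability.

Enumerate traces; 8 have nonzero weight after conditioning:
  (Y=1, U=0, V=0, W=1, Z=0, X=1) weight 1/252
  (Y=1, U=0, V=0, W=1, Z=1, X=1) weight 1/252
  (Y=1, U=0, V=1, W=1, Z=0, X=0) weight 5/252
  (Y=1, U=0, V=1, W=1, Z=1, X=0) weight 5/252
  (Y=2, U=1, V=0, W=0, Z=0, X=1) weight 1/384
  (Y=2, U=1, V=0, W=0, Z=1, X=1) weight 1/384
  (Y=2, U=1, V=1, W=0, Z=0, X=0) weight 5/384
  (Y=2, U=1, V=1, W=0, Z=1, X=0) weight 5/384
Group by Y:
  weight(Y=1) = 1/21
  weight(Y=2) = 1/32
Total weight = 1/21 + 1/32 = 53/672
P(Y=1 | obs) = 1/21 / 53/672 = 32/53
P(Y=2 | obs) = 1/32 / 53/672 = 21/53

P(Y=1) = 32/53, P(Y=2) = 21/53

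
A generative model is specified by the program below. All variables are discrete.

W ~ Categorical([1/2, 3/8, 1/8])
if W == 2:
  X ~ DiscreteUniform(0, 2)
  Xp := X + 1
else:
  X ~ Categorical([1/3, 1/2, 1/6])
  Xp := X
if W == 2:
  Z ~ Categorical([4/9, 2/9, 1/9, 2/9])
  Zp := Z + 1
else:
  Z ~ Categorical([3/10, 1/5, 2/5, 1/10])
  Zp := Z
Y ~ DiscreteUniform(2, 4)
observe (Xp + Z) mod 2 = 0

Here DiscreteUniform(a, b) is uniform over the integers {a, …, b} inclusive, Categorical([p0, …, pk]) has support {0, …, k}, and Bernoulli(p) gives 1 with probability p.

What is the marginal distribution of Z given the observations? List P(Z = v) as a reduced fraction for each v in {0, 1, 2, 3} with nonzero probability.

P(Z=0) = 647/2150, P(Z=1) = 229/1075, P(Z=2) = 388/1075, P(Z=3) = 269/2150

Enumerate traces; 54 have nonzero weight after conditioning:
  (W=0, X=0, Z=0, Y=2) weight 1/60
  (W=0, X=0, Z=0, Y=3) weight 1/60
  (W=0, X=0, Z=0, Y=4) weight 1/60
  (W=0, X=0, Z=2, Y=2) weight 1/45
  (W=0, X=0, Z=2, Y=3) weight 1/45
  (W=0, X=0, Z=2, Y=4) weight 1/45
  (W=0, X=1, Z=1, Y=2) weight 1/60
  (W=0, X=1, Z=1, Y=3) weight 1/60
  (W=0, X=1, Z=3, Y=2) weight 1/120
  … 45 more
Group by Z:
  weight(Z=0) = 647/4320
  weight(Z=1) = 229/2160
  weight(Z=2) = 97/540
  weight(Z=3) = 269/4320
Total weight = 647/4320 + 229/2160 + 97/540 + 269/4320 = 215/432
P(Z=0 | obs) = 647/4320 / 215/432 = 647/2150
P(Z=1 | obs) = 229/2160 / 215/432 = 229/1075
P(Z=2 | obs) = 97/540 / 215/432 = 388/1075
P(Z=3 | obs) = 269/4320 / 215/432 = 269/2150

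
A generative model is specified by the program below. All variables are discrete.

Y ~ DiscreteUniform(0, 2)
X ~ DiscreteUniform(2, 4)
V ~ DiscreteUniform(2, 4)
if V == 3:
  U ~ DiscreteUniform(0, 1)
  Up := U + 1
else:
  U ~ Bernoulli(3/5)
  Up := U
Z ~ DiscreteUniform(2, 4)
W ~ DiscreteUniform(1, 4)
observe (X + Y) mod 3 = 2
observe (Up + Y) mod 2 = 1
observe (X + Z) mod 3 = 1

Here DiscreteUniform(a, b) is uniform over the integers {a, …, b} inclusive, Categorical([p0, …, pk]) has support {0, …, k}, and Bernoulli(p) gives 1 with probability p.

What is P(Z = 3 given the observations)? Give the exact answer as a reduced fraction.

Enumerate traces; 36 have nonzero weight after conditioning:
  (Y=0, X=2, V=2, U=1, Z=2, W=1) weight 1/540
  (Y=0, X=2, V=2, U=1, Z=2, W=2) weight 1/540
  (Y=0, X=2, V=2, U=1, Z=2, W=3) weight 1/540
  (Y=0, X=2, V=2, U=1, Z=2, W=4) weight 1/540
  (Y=0, X=2, V=3, U=0, Z=2, W=1) weight 1/648
  (Y=0, X=2, V=3, U=0, Z=2, W=2) weight 1/648
  (Y=0, X=2, V=3, U=0, Z=2, W=3) weight 1/648
  (Y=0, X=2, V=3, U=0, Z=2, W=4) weight 1/648
  (Y=1, X=4, V=2, U=0, Z=3, W=1) weight 1/810
  (Y=2, X=3, V=2, U=1, Z=4, W=1) weight 1/540
  … 26 more
Group by Z:
  weight(Z=2) = 17/810
  weight(Z=3) = 13/810
  weight(Z=4) = 17/810
Total weight = 17/810 + 13/810 + 17/810 = 47/810
P(Z=2 | obs) = 17/810 / 47/810 = 17/47
P(Z=3 | obs) = 13/810 / 47/810 = 13/47
P(Z=4 | obs) = 17/810 / 47/810 = 17/47

P(Z = 3 | obs) = 13/47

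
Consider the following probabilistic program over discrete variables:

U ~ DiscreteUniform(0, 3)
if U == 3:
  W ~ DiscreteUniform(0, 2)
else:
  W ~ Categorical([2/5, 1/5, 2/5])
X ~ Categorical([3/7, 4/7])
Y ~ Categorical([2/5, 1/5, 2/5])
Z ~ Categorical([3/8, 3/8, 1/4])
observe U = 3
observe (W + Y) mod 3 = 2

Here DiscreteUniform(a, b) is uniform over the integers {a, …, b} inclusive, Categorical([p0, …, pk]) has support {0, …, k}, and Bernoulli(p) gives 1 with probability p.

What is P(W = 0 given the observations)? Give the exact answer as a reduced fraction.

Enumerate traces; 18 have nonzero weight after conditioning:
  (U=3, W=0, X=0, Y=2, Z=0) weight 3/560
  (U=3, W=0, X=0, Y=2, Z=1) weight 3/560
  (U=3, W=0, X=0, Y=2, Z=2) weight 1/280
  (U=3, W=0, X=1, Y=2, Z=0) weight 1/140
  (U=3, W=0, X=1, Y=2, Z=1) weight 1/140
  (U=3, W=0, X=1, Y=2, Z=2) weight 1/210
  (U=3, W=1, X=0, Y=1, Z=0) weight 3/1120
  (U=3, W=1, X=0, Y=1, Z=1) weight 3/1120
  (U=3, W=2, X=0, Y=0, Z=0) weight 3/560
  … 9 more
Group by W:
  weight(W=0) = 1/30
  weight(W=1) = 1/60
  weight(W=2) = 1/30
Total weight = 1/30 + 1/60 + 1/30 = 1/12
P(W=0 | obs) = 1/30 / 1/12 = 2/5
P(W=1 | obs) = 1/60 / 1/12 = 1/5
P(W=2 | obs) = 1/30 / 1/12 = 2/5

P(W = 0 | obs) = 2/5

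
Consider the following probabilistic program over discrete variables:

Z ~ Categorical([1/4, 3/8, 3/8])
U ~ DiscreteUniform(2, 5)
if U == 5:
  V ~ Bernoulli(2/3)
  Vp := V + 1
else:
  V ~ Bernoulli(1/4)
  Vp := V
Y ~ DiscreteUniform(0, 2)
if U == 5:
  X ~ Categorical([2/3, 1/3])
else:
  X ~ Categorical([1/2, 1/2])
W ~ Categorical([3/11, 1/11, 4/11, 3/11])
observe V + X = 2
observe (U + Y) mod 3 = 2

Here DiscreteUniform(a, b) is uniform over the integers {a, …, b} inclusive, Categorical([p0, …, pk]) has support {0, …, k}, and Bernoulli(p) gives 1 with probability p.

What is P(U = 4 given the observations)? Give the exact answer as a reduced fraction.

P(U = 4 | obs) = 9/43

Enumerate traces; 48 have nonzero weight after conditioning:
  (Z=0, U=2, V=1, Y=0, X=1, W=0) weight 1/1408
  (Z=0, U=2, V=1, Y=0, X=1, W=1) weight 1/4224
  (Z=0, U=2, V=1, Y=0, X=1, W=2) weight 1/1056
  (Z=0, U=2, V=1, Y=0, X=1, W=3) weight 1/1408
  (Z=0, U=3, V=1, Y=2, X=1, W=0) weight 1/1408
  (Z=0, U=3, V=1, Y=2, X=1, W=1) weight 1/4224
  (Z=0, U=3, V=1, Y=2, X=1, W=2) weight 1/1056
  (Z=0, U=3, V=1, Y=2, X=1, W=3) weight 1/1408
  (Z=0, U=4, V=1, Y=1, X=1, W=0) weight 1/1408
  (Z=0, U=5, V=1, Y=0, X=1, W=0) weight 1/792
  … 38 more
Group by U:
  weight(U=2) = 1/96
  weight(U=3) = 1/96
  weight(U=4) = 1/96
  weight(U=5) = 1/54
Total weight = 1/96 + 1/96 + 1/96 + 1/54 = 43/864
P(U=2 | obs) = 1/96 / 43/864 = 9/43
P(U=3 | obs) = 1/96 / 43/864 = 9/43
P(U=4 | obs) = 1/96 / 43/864 = 9/43
P(U=5 | obs) = 1/54 / 43/864 = 16/43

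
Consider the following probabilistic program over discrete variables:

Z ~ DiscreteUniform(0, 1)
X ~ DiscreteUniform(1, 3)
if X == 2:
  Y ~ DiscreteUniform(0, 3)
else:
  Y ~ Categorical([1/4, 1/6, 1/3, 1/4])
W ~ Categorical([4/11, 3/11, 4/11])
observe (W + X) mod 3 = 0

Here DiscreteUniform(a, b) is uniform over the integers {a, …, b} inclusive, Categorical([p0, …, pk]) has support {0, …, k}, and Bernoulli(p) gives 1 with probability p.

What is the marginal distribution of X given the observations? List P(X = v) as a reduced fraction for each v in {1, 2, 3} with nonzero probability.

P(X=1) = 4/11, P(X=2) = 3/11, P(X=3) = 4/11

Enumerate traces; 24 have nonzero weight after conditioning:
  (Z=0, X=1, Y=0, W=2) weight 1/66
  (Z=0, X=1, Y=1, W=2) weight 1/99
  (Z=0, X=1, Y=2, W=2) weight 2/99
  (Z=0, X=1, Y=3, W=2) weight 1/66
  (Z=0, X=2, Y=0, W=1) weight 1/88
  (Z=0, X=2, Y=1, W=1) weight 1/88
  (Z=0, X=2, Y=2, W=1) weight 1/88
  (Z=0, X=2, Y=3, W=1) weight 1/88
  (Z=0, X=3, Y=0, W=0) weight 1/66
  … 15 more
Group by X:
  weight(X=1) = 4/33
  weight(X=2) = 1/11
  weight(X=3) = 4/33
Total weight = 4/33 + 1/11 + 4/33 = 1/3
P(X=1 | obs) = 4/33 / 1/3 = 4/11
P(X=2 | obs) = 1/11 / 1/3 = 3/11
P(X=3 | obs) = 4/33 / 1/3 = 4/11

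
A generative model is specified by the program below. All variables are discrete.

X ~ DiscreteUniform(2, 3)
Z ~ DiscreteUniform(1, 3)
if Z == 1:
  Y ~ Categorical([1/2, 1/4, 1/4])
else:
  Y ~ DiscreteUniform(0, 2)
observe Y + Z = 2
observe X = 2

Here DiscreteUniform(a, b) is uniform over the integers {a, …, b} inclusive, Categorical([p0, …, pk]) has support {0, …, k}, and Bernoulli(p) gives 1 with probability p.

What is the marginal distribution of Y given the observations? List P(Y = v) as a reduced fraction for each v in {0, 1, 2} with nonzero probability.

P(Y=0) = 4/7, P(Y=1) = 3/7

Enumerate traces; 2 have nonzero weight after conditioning:
  (X=2, Z=1, Y=1) weight 1/24
  (X=2, Z=2, Y=0) weight 1/18
Group by Y:
  weight(Y=0) = 1/18
  weight(Y=1) = 1/24
Total weight = 1/18 + 1/24 = 7/72
P(Y=0 | obs) = 1/18 / 7/72 = 4/7
P(Y=1 | obs) = 1/24 / 7/72 = 3/7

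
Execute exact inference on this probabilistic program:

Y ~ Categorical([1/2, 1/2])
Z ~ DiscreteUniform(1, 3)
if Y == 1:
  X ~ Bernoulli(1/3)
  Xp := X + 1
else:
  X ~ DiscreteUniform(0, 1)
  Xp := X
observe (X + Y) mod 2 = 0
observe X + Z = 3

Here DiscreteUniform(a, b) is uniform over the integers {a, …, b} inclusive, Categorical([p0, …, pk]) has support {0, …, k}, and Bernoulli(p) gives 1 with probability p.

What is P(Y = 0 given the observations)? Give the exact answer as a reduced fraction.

Enumerate traces; 2 have nonzero weight after conditioning:
  (Y=0, Z=3, X=0) weight 1/12
  (Y=1, Z=2, X=1) weight 1/18
Group by Y:
  weight(Y=0) = 1/12
  weight(Y=1) = 1/18
Total weight = 1/12 + 1/18 = 5/36
P(Y=0 | obs) = 1/12 / 5/36 = 3/5
P(Y=1 | obs) = 1/18 / 5/36 = 2/5

P(Y = 0 | obs) = 3/5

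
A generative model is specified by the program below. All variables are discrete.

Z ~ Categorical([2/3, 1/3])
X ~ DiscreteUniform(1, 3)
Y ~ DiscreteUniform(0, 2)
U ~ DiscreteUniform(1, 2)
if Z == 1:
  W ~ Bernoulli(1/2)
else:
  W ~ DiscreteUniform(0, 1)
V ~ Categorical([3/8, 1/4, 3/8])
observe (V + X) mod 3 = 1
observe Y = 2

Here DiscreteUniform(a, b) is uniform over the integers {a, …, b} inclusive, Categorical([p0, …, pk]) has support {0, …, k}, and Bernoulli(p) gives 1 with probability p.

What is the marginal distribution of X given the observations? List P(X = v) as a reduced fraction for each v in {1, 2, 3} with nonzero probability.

Enumerate traces; 24 have nonzero weight after conditioning:
  (Z=0, X=1, Y=2, U=1, W=0, V=0) weight 1/144
  (Z=0, X=1, Y=2, U=1, W=1, V=0) weight 1/144
  (Z=0, X=1, Y=2, U=2, W=0, V=0) weight 1/144
  (Z=0, X=1, Y=2, U=2, W=1, V=0) weight 1/144
  (Z=0, X=2, Y=2, U=1, W=0, V=2) weight 1/144
  (Z=0, X=2, Y=2, U=1, W=1, V=2) weight 1/144
  (Z=0, X=2, Y=2, U=2, W=0, V=2) weight 1/144
  (Z=0, X=2, Y=2, U=2, W=1, V=2) weight 1/144
  (Z=0, X=3, Y=2, U=1, W=0, V=1) weight 1/216
  … 15 more
Group by X:
  weight(X=1) = 1/24
  weight(X=2) = 1/24
  weight(X=3) = 1/36
Total weight = 1/24 + 1/24 + 1/36 = 1/9
P(X=1 | obs) = 1/24 / 1/9 = 3/8
P(X=2 | obs) = 1/24 / 1/9 = 3/8
P(X=3 | obs) = 1/36 / 1/9 = 1/4

P(X=1) = 3/8, P(X=2) = 3/8, P(X=3) = 1/4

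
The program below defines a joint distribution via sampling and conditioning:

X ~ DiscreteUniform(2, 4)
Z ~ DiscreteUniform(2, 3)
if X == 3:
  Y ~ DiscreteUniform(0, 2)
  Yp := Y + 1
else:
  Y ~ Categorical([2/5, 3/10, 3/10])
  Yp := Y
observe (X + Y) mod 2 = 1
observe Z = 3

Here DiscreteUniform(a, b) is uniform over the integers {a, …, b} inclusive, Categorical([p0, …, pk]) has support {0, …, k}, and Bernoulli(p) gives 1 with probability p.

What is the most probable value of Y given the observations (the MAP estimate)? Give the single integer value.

Enumerate traces; 4 have nonzero weight after conditioning:
  (X=2, Z=3, Y=1) weight 1/20
  (X=3, Z=3, Y=0) weight 1/18
  (X=3, Z=3, Y=2) weight 1/18
  (X=4, Z=3, Y=1) weight 1/20
Group by Y:
  weight(Y=0) = 1/18
  weight(Y=1) = 1/10
  weight(Y=2) = 1/18
Total weight = 1/18 + 1/10 + 1/18 = 19/90
P(Y=0 | obs) = 1/18 / 19/90 = 5/19
P(Y=1 | obs) = 1/10 / 19/90 = 9/19
P(Y=2 | obs) = 1/18 / 19/90 = 5/19
argmax = 1

argmax_v P(Y = v | obs) = 1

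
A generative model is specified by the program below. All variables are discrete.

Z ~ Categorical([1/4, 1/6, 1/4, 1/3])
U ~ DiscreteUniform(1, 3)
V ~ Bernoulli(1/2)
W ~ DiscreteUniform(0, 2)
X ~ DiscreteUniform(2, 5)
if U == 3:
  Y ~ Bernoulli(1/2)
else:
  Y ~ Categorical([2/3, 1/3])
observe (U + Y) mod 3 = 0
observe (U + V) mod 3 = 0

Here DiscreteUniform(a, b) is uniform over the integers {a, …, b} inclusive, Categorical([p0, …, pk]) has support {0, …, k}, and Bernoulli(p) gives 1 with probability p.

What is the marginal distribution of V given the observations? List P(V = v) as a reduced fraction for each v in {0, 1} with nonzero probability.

P(V=0) = 3/5, P(V=1) = 2/5

Enumerate traces; 96 have nonzero weight after conditioning:
  (Z=0, U=2, V=1, W=0, X=2, Y=1) weight 1/864
  (Z=0, U=2, V=1, W=0, X=3, Y=1) weight 1/864
  (Z=0, U=2, V=1, W=0, X=4, Y=1) weight 1/864
  (Z=0, U=2, V=1, W=0, X=5, Y=1) weight 1/864
  (Z=0, U=2, V=1, W=1, X=2, Y=1) weight 1/864
  (Z=0, U=2, V=1, W=1, X=3, Y=1) weight 1/864
  (Z=0, U=2, V=1, W=1, X=4, Y=1) weight 1/864
  (Z=0, U=2, V=1, W=1, X=5, Y=1) weight 1/864
  (Z=0, U=3, V=0, W=0, X=2, Y=0) weight 1/576
  … 87 more
Group by V:
  weight(V=0) = 1/12
  weight(V=1) = 1/18
Total weight = 1/12 + 1/18 = 5/36
P(V=0 | obs) = 1/12 / 5/36 = 3/5
P(V=1 | obs) = 1/18 / 5/36 = 2/5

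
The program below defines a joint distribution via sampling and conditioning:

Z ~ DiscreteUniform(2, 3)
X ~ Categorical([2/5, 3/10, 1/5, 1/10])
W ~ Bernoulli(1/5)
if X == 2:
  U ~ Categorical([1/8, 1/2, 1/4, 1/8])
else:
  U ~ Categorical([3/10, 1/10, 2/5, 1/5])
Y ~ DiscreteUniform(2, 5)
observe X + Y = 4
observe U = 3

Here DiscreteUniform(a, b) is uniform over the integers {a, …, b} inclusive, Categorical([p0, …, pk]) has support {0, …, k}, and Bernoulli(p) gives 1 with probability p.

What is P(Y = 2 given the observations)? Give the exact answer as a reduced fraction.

Enumerate traces; 12 have nonzero weight after conditioning:
  (Z=2, X=0, W=0, U=3, Y=4) weight 1/125
  (Z=2, X=0, W=1, U=3, Y=4) weight 1/500
  (Z=2, X=1, W=0, U=3, Y=3) weight 3/500
  (Z=2, X=1, W=1, U=3, Y=3) weight 3/2000
  (Z=2, X=2, W=0, U=3, Y=2) weight 1/400
  (Z=2, X=2, W=1, U=3, Y=2) weight 1/1600
  (Z=3, X=0, W=0, U=3, Y=4) weight 1/125
  (Z=3, X=0, W=1, U=3, Y=4) weight 1/500
  … 4 more
Group by Y:
  weight(Y=2) = 1/160
  weight(Y=3) = 3/200
  weight(Y=4) = 1/50
Total weight = 1/160 + 3/200 + 1/50 = 33/800
P(Y=2 | obs) = 1/160 / 33/800 = 5/33
P(Y=3 | obs) = 3/200 / 33/800 = 4/11
P(Y=4 | obs) = 1/50 / 33/800 = 16/33

P(Y = 2 | obs) = 5/33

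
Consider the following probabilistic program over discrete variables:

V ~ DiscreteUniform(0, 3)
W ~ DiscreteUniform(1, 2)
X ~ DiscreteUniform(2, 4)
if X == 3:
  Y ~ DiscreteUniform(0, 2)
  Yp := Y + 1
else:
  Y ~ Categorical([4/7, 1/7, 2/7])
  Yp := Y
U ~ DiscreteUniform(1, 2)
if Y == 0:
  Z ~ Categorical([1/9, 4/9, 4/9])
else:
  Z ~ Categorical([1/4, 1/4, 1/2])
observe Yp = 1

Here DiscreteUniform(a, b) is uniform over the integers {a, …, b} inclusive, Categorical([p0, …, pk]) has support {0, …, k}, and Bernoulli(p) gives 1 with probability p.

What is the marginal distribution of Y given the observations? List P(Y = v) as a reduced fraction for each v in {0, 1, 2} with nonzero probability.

Enumerate traces; 144 have nonzero weight after conditioning:
  (V=0, W=1, X=2, Y=1, U=1, Z=0) weight 1/1344
  (V=0, W=1, X=2, Y=1, U=1, Z=1) weight 1/1344
  (V=0, W=1, X=2, Y=1, U=1, Z=2) weight 1/672
  (V=0, W=1, X=2, Y=1, U=2, Z=0) weight 1/1344
  (V=0, W=1, X=2, Y=1, U=2, Z=1) weight 1/1344
  (V=0, W=1, X=2, Y=1, U=2, Z=2) weight 1/672
  (V=0, W=1, X=3, Y=0, U=1, Z=0) weight 1/1296
  (V=0, W=1, X=3, Y=0, U=1, Z=1) weight 1/324
  … 136 more
Group by Y:
  weight(Y=0) = 1/9
  weight(Y=1) = 2/21
Total weight = 1/9 + 2/21 = 13/63
P(Y=0 | obs) = 1/9 / 13/63 = 7/13
P(Y=1 | obs) = 2/21 / 13/63 = 6/13

P(Y=0) = 7/13, P(Y=1) = 6/13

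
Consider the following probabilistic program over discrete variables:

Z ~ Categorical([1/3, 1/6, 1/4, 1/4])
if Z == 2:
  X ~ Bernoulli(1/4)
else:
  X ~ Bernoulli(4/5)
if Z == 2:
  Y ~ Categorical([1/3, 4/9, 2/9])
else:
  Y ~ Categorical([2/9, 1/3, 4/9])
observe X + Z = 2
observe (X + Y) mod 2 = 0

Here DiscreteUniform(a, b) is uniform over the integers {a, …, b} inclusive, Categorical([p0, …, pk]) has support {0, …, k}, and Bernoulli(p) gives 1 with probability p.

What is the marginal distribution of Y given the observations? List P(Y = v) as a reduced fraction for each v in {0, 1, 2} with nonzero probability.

P(Y=0) = 45/107, P(Y=1) = 32/107, P(Y=2) = 30/107

Enumerate traces; 3 have nonzero weight after conditioning:
  (Z=1, X=1, Y=1) weight 2/45
  (Z=2, X=0, Y=0) weight 1/16
  (Z=2, X=0, Y=2) weight 1/24
Group by Y:
  weight(Y=0) = 1/16
  weight(Y=1) = 2/45
  weight(Y=2) = 1/24
Total weight = 1/16 + 2/45 + 1/24 = 107/720
P(Y=0 | obs) = 1/16 / 107/720 = 45/107
P(Y=1 | obs) = 2/45 / 107/720 = 32/107
P(Y=2 | obs) = 1/24 / 107/720 = 30/107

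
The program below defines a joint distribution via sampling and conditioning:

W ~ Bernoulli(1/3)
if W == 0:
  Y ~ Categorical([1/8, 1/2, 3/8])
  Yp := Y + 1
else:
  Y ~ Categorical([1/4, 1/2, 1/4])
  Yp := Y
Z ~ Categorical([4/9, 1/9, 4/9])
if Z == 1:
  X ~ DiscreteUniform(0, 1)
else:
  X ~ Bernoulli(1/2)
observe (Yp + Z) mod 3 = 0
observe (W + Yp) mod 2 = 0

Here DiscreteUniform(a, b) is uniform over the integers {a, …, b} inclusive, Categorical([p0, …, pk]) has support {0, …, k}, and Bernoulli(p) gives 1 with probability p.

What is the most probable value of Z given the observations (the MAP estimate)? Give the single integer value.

argmax_v P(Z = v | obs) = 2

Enumerate traces; 4 have nonzero weight after conditioning:
  (W=0, Y=1, Z=1, X=0) weight 1/54
  (W=0, Y=1, Z=1, X=1) weight 1/54
  (W=1, Y=1, Z=2, X=0) weight 1/27
  (W=1, Y=1, Z=2, X=1) weight 1/27
Group by Z:
  weight(Z=1) = 1/27
  weight(Z=2) = 2/27
Total weight = 1/27 + 2/27 = 1/9
P(Z=1 | obs) = 1/27 / 1/9 = 1/3
P(Z=2 | obs) = 2/27 / 1/9 = 2/3
argmax = 2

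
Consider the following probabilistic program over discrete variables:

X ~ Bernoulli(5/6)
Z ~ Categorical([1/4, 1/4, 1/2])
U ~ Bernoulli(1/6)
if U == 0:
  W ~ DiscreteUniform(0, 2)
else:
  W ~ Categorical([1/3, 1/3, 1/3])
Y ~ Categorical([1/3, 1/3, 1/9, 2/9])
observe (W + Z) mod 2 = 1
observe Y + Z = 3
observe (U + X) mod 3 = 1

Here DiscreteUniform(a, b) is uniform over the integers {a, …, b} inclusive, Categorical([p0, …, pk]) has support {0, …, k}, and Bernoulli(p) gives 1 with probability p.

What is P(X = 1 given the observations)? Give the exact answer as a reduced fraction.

Enumerate traces; 8 have nonzero weight after conditioning:
  (X=0, Z=0, U=1, W=1, Y=3) weight 1/1944
  (X=0, Z=1, U=1, W=0, Y=2) weight 1/3888
  (X=0, Z=1, U=1, W=2, Y=2) weight 1/3888
  (X=0, Z=2, U=1, W=1, Y=1) weight 1/648
  (X=1, Z=0, U=0, W=1, Y=3) weight 25/1944
  (X=1, Z=1, U=0, W=0, Y=2) weight 25/3888
  (X=1, Z=1, U=0, W=2, Y=2) weight 25/3888
  (X=1, Z=2, U=0, W=1, Y=1) weight 25/648
Group by X:
  weight(X=0) = 5/1944
  weight(X=1) = 125/1944
Total weight = 5/1944 + 125/1944 = 65/972
P(X=0 | obs) = 5/1944 / 65/972 = 1/26
P(X=1 | obs) = 125/1944 / 65/972 = 25/26

P(X = 1 | obs) = 25/26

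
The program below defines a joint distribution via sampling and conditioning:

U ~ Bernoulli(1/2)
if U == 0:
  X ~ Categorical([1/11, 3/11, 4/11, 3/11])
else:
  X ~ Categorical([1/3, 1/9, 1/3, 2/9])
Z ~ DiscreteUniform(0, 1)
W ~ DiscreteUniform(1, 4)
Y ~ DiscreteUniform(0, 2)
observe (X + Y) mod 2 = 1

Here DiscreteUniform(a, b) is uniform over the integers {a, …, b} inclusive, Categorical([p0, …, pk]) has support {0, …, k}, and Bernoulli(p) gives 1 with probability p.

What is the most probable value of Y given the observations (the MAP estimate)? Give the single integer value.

Enumerate traces; 96 have nonzero weight after conditioning:
  (U=0, X=0, Z=0, W=1, Y=1) weight 1/528
  (U=0, X=0, Z=0, W=2, Y=1) weight 1/528
  (U=0, X=0, Z=0, W=3, Y=1) weight 1/528
  (U=0, X=0, Z=0, W=4, Y=1) weight 1/528
  (U=0, X=0, Z=1, W=1, Y=1) weight 1/528
  (U=0, X=0, Z=1, W=2, Y=1) weight 1/528
  (U=0, X=0, Z=1, W=3, Y=1) weight 1/528
  (U=0, X=0, Z=1, W=4, Y=1) weight 1/528
  (U=0, X=1, Z=0, W=1, Y=0) weight 1/176
  (U=0, X=1, Z=0, W=1, Y=2) weight 1/176
  … 86 more
Group by Y:
  weight(Y=0) = 29/198
  weight(Y=1) = 37/198
  weight(Y=2) = 29/198
Total weight = 29/198 + 37/198 + 29/198 = 95/198
P(Y=0 | obs) = 29/198 / 95/198 = 29/95
P(Y=1 | obs) = 37/198 / 95/198 = 37/95
P(Y=2 | obs) = 29/198 / 95/198 = 29/95
argmax = 1

argmax_v P(Y = v | obs) = 1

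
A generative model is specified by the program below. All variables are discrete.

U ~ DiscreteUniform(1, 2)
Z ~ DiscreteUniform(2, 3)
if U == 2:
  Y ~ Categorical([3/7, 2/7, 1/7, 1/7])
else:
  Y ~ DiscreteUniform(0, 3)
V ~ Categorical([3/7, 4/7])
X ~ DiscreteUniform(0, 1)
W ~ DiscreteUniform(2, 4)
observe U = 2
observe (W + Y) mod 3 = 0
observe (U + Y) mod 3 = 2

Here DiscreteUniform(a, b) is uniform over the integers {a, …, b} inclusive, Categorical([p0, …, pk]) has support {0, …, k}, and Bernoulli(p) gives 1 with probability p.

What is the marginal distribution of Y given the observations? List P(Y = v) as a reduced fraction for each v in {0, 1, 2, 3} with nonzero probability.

P(Y=0) = 3/4, P(Y=3) = 1/4

Enumerate traces; 16 have nonzero weight after conditioning:
  (U=2, Z=2, Y=0, V=0, X=0, W=3) weight 3/392
  (U=2, Z=2, Y=0, V=0, X=1, W=3) weight 3/392
  (U=2, Z=2, Y=0, V=1, X=0, W=3) weight 1/98
  (U=2, Z=2, Y=0, V=1, X=1, W=3) weight 1/98
  (U=2, Z=2, Y=3, V=0, X=0, W=3) weight 1/392
  (U=2, Z=2, Y=3, V=0, X=1, W=3) weight 1/392
  (U=2, Z=2, Y=3, V=1, X=0, W=3) weight 1/294
  (U=2, Z=2, Y=3, V=1, X=1, W=3) weight 1/294
  … 8 more
Group by Y:
  weight(Y=0) = 1/14
  weight(Y=3) = 1/42
Total weight = 1/14 + 1/42 = 2/21
P(Y=0 | obs) = 1/14 / 2/21 = 3/4
P(Y=3 | obs) = 1/42 / 2/21 = 1/4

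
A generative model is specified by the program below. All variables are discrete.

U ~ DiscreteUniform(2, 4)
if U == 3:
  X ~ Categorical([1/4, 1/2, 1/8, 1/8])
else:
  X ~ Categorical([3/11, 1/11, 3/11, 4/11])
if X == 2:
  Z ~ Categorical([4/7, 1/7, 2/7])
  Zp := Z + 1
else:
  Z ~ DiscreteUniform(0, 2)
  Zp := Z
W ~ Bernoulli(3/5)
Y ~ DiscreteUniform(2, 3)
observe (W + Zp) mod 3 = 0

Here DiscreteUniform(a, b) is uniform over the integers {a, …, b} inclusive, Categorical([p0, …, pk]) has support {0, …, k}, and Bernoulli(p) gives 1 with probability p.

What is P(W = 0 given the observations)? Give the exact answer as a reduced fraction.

P(W = 0 | obs) = 1789/4207

Enumerate traces; 48 have nonzero weight after conditioning:
  (U=2, X=0, Z=0, W=0, Y=2) weight 1/165
  (U=2, X=0, Z=0, W=0, Y=3) weight 1/165
  (U=2, X=0, Z=2, W=1, Y=2) weight 1/110
  (U=2, X=0, Z=2, W=1, Y=3) weight 1/110
  (U=2, X=1, Z=0, W=0, Y=2) weight 1/495
  (U=2, X=1, Z=0, W=0, Y=3) weight 1/495
  (U=2, X=1, Z=2, W=1, Y=2) weight 1/330
  (U=2, X=1, Z=2, W=1, Y=3) weight 1/330
  … 40 more
Group by W:
  weight(W=0) = 1789/13860
  weight(W=1) = 403/2310
Total weight = 1789/13860 + 403/2310 = 601/1980
P(W=0 | obs) = 1789/13860 / 601/1980 = 1789/4207
P(W=1 | obs) = 403/2310 / 601/1980 = 2418/4207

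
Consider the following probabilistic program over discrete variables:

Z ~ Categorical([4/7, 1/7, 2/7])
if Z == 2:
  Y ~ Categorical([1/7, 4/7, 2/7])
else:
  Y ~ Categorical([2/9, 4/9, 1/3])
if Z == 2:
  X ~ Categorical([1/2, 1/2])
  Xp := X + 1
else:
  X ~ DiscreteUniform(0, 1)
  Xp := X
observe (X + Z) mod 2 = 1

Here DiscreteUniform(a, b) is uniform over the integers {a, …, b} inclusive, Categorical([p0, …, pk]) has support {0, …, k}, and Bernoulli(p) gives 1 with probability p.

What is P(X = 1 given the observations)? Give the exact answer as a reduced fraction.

Enumerate traces; 9 have nonzero weight after conditioning:
  (Z=0, Y=0, X=1) weight 4/63
  (Z=0, Y=1, X=1) weight 8/63
  (Z=0, Y=2, X=1) weight 2/21
  (Z=1, Y=0, X=0) weight 1/63
  (Z=1, Y=1, X=0) weight 2/63
  (Z=1, Y=2, X=0) weight 1/42
  (Z=2, Y=0, X=1) weight 1/49
  (Z=2, Y=1, X=1) weight 4/49
  … 1 more
Group by X:
  weight(X=0) = 1/14
  weight(X=1) = 3/7
Total weight = 1/14 + 3/7 = 1/2
P(X=0 | obs) = 1/14 / 1/2 = 1/7
P(X=1 | obs) = 3/7 / 1/2 = 6/7

P(X = 1 | obs) = 6/7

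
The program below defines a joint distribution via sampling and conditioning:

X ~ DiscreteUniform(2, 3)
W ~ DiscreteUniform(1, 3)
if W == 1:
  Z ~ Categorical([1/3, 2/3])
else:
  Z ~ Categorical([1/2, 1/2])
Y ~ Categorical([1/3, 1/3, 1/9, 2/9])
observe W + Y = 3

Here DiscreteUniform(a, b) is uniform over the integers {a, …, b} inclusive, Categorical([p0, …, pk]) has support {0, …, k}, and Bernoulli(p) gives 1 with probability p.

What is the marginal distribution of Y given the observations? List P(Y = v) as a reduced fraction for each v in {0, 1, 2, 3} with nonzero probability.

P(Y=0) = 3/7, P(Y=1) = 3/7, P(Y=2) = 1/7

Enumerate traces; 12 have nonzero weight after conditioning:
  (X=2, W=1, Z=0, Y=2) weight 1/162
  (X=2, W=1, Z=1, Y=2) weight 1/81
  (X=2, W=2, Z=0, Y=1) weight 1/36
  (X=2, W=2, Z=1, Y=1) weight 1/36
  (X=2, W=3, Z=0, Y=0) weight 1/36
  (X=2, W=3, Z=1, Y=0) weight 1/36
  (X=3, W=1, Z=0, Y=2) weight 1/162
  (X=3, W=1, Z=1, Y=2) weight 1/81
  … 4 more
Group by Y:
  weight(Y=0) = 1/9
  weight(Y=1) = 1/9
  weight(Y=2) = 1/27
Total weight = 1/9 + 1/9 + 1/27 = 7/27
P(Y=0 | obs) = 1/9 / 7/27 = 3/7
P(Y=1 | obs) = 1/9 / 7/27 = 3/7
P(Y=2 | obs) = 1/27 / 7/27 = 1/7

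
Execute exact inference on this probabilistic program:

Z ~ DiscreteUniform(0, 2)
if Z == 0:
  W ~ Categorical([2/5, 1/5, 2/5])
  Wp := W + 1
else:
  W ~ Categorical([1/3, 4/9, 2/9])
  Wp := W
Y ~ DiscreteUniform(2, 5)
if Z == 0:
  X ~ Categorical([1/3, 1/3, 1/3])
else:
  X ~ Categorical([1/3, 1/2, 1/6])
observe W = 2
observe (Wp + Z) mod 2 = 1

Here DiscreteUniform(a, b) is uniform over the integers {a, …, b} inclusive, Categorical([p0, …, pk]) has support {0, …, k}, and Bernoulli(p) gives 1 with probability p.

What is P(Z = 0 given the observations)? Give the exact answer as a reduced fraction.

Enumerate traces; 24 have nonzero weight after conditioning:
  (Z=0, W=2, Y=2, X=0) weight 1/90
  (Z=0, W=2, Y=2, X=1) weight 1/90
  (Z=0, W=2, Y=2, X=2) weight 1/90
  (Z=0, W=2, Y=3, X=0) weight 1/90
  (Z=0, W=2, Y=3, X=1) weight 1/90
  (Z=0, W=2, Y=3, X=2) weight 1/90
  (Z=0, W=2, Y=4, X=0) weight 1/90
  (Z=0, W=2, Y=4, X=1) weight 1/90
  (Z=1, W=2, Y=2, X=0) weight 1/162
  … 15 more
Group by Z:
  weight(Z=0) = 2/15
  weight(Z=1) = 2/27
Total weight = 2/15 + 2/27 = 28/135
P(Z=0 | obs) = 2/15 / 28/135 = 9/14
P(Z=1 | obs) = 2/27 / 28/135 = 5/14

P(Z = 0 | obs) = 9/14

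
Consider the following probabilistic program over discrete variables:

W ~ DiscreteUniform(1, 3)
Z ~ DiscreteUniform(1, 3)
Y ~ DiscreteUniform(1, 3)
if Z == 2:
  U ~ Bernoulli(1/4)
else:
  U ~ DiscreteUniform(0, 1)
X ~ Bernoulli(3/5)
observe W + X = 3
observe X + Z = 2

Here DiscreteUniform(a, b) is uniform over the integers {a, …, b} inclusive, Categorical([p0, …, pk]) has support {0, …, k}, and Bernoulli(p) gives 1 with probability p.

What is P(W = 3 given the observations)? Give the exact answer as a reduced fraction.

P(W = 3 | obs) = 2/5

Enumerate traces; 12 have nonzero weight after conditioning:
  (W=2, Z=1, Y=1, U=0, X=1) weight 1/90
  (W=2, Z=1, Y=1, U=1, X=1) weight 1/90
  (W=2, Z=1, Y=2, U=0, X=1) weight 1/90
  (W=2, Z=1, Y=2, U=1, X=1) weight 1/90
  (W=2, Z=1, Y=3, U=0, X=1) weight 1/90
  (W=2, Z=1, Y=3, U=1, X=1) weight 1/90
  (W=3, Z=2, Y=1, U=0, X=0) weight 1/90
  (W=3, Z=2, Y=1, U=1, X=0) weight 1/270
  … 4 more
Group by W:
  weight(W=2) = 1/15
  weight(W=3) = 2/45
Total weight = 1/15 + 2/45 = 1/9
P(W=2 | obs) = 1/15 / 1/9 = 3/5
P(W=3 | obs) = 2/45 / 1/9 = 2/5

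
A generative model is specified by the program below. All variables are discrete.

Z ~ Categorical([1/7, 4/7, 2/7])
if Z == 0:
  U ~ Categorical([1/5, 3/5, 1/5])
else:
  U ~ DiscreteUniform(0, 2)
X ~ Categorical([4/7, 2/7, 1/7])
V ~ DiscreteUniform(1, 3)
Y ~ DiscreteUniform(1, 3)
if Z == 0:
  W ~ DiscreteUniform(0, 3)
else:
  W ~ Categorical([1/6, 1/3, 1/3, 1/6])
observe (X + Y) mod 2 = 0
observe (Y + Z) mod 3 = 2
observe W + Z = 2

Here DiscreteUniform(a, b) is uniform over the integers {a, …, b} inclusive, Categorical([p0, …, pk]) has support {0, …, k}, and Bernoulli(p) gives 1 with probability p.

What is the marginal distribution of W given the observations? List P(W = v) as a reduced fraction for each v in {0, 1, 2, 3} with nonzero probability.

Enumerate traces; 36 have nonzero weight after conditioning:
  (Z=0, U=0, X=0, V=1, Y=2, W=2) weight 1/2205
  (Z=0, U=0, X=0, V=2, Y=2, W=2) weight 1/2205
  (Z=0, U=0, X=0, V=3, Y=2, W=2) weight 1/2205
  (Z=0, U=0, X=2, V=1, Y=2, W=2) weight 1/8820
  (Z=0, U=0, X=2, V=2, Y=2, W=2) weight 1/8820
  (Z=0, U=0, X=2, V=3, Y=2, W=2) weight 1/8820
  (Z=0, U=1, X=0, V=1, Y=2, W=2) weight 1/735
  (Z=0, U=1, X=0, V=2, Y=2, W=2) weight 1/735
  (Z=1, U=0, X=1, V=1, Y=1, W=1) weight 8/3969
  (Z=2, U=0, X=1, V=1, Y=3, W=0) weight 2/3969
  … 26 more
Group by W:
  weight(W=0) = 2/441
  weight(W=1) = 8/441
  weight(W=2) = 5/588
Total weight = 2/441 + 8/441 + 5/588 = 55/1764
P(W=0 | obs) = 2/441 / 55/1764 = 8/55
P(W=1 | obs) = 8/441 / 55/1764 = 32/55
P(W=2 | obs) = 5/588 / 55/1764 = 3/11

P(W=0) = 8/55, P(W=1) = 32/55, P(W=2) = 3/11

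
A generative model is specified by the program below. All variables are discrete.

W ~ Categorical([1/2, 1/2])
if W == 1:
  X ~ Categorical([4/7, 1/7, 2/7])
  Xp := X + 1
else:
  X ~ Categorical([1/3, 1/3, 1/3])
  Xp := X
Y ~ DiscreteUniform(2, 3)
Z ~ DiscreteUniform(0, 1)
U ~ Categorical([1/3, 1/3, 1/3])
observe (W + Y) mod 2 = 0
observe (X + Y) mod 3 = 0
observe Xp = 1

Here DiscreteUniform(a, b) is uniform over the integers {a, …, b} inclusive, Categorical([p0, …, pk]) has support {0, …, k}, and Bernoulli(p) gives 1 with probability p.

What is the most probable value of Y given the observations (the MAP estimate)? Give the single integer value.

argmax_v P(Y = v | obs) = 3

Enumerate traces; 12 have nonzero weight after conditioning:
  (W=0, X=1, Y=2, Z=0, U=0) weight 1/72
  (W=0, X=1, Y=2, Z=0, U=1) weight 1/72
  (W=0, X=1, Y=2, Z=0, U=2) weight 1/72
  (W=0, X=1, Y=2, Z=1, U=0) weight 1/72
  (W=0, X=1, Y=2, Z=1, U=1) weight 1/72
  (W=0, X=1, Y=2, Z=1, U=2) weight 1/72
  (W=1, X=0, Y=3, Z=0, U=0) weight 1/42
  (W=1, X=0, Y=3, Z=0, U=1) weight 1/42
  … 4 more
Group by Y:
  weight(Y=2) = 1/12
  weight(Y=3) = 1/7
Total weight = 1/12 + 1/7 = 19/84
P(Y=2 | obs) = 1/12 / 19/84 = 7/19
P(Y=3 | obs) = 1/7 / 19/84 = 12/19
argmax = 3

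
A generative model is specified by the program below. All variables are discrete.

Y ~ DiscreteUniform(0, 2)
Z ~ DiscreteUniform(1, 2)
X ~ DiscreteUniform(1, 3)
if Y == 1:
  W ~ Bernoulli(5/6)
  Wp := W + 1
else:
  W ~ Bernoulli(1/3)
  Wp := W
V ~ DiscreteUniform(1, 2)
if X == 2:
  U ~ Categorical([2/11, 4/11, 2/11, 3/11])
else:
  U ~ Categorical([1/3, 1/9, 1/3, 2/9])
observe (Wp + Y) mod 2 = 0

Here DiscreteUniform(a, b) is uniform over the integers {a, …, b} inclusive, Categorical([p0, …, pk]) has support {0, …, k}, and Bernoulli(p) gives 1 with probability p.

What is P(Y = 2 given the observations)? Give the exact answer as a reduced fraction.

Enumerate traces; 144 have nonzero weight after conditioning:
  (Y=0, Z=1, X=1, W=0, V=1, U=0) weight 1/162
  (Y=0, Z=1, X=1, W=0, V=1, U=1) weight 1/486
  (Y=0, Z=1, X=1, W=0, V=1, U=2) weight 1/162
  (Y=0, Z=1, X=1, W=0, V=1, U=3) weight 1/243
  (Y=0, Z=1, X=1, W=0, V=2, U=0) weight 1/162
  (Y=0, Z=1, X=1, W=0, V=2, U=1) weight 1/486
  (Y=0, Z=1, X=1, W=0, V=2, U=2) weight 1/162
  (Y=0, Z=1, X=1, W=0, V=2, U=3) weight 1/243
  (Y=1, Z=1, X=1, W=0, V=1, U=0) weight 1/648
  (Y=2, Z=1, X=1, W=0, V=1, U=0) weight 1/162
  … 134 more
Group by Y:
  weight(Y=0) = 2/9
  weight(Y=1) = 1/18
  weight(Y=2) = 2/9
Total weight = 2/9 + 1/18 + 2/9 = 1/2
P(Y=0 | obs) = 2/9 / 1/2 = 4/9
P(Y=1 | obs) = 1/18 / 1/2 = 1/9
P(Y=2 | obs) = 2/9 / 1/2 = 4/9

P(Y = 2 | obs) = 4/9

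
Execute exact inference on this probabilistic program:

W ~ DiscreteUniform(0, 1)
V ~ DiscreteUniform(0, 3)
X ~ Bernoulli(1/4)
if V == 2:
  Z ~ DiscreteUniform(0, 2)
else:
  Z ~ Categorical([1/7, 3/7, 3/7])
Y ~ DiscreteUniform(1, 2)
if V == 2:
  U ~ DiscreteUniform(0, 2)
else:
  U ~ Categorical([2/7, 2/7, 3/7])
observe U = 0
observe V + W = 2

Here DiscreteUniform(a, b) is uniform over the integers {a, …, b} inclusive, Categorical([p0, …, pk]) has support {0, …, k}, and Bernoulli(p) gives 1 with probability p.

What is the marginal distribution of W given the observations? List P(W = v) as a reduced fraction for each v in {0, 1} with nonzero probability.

P(W=0) = 7/13, P(W=1) = 6/13

Enumerate traces; 24 have nonzero weight after conditioning:
  (W=0, V=2, X=0, Z=0, Y=1, U=0) weight 1/192
  (W=0, V=2, X=0, Z=0, Y=2, U=0) weight 1/192
  (W=0, V=2, X=0, Z=1, Y=1, U=0) weight 1/192
  (W=0, V=2, X=0, Z=1, Y=2, U=0) weight 1/192
  (W=0, V=2, X=0, Z=2, Y=1, U=0) weight 1/192
  (W=0, V=2, X=0, Z=2, Y=2, U=0) weight 1/192
  (W=0, V=2, X=1, Z=0, Y=1, U=0) weight 1/576
  (W=0, V=2, X=1, Z=0, Y=2, U=0) weight 1/576
  (W=1, V=1, X=0, Z=0, Y=1, U=0) weight 3/1568
  … 15 more
Group by W:
  weight(W=0) = 1/24
  weight(W=1) = 1/28
Total weight = 1/24 + 1/28 = 13/168
P(W=0 | obs) = 1/24 / 13/168 = 7/13
P(W=1 | obs) = 1/28 / 13/168 = 6/13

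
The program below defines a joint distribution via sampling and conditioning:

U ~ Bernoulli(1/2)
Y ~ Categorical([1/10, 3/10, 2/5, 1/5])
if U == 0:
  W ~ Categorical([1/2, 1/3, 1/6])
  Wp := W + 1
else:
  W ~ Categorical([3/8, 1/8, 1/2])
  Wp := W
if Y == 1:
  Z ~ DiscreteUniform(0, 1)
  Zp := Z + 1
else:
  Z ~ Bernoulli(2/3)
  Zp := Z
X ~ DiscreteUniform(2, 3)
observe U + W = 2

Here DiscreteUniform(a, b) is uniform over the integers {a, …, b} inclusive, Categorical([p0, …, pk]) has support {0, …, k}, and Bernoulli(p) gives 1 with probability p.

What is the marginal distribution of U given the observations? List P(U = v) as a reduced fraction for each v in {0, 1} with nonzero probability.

P(U=0) = 4/7, P(U=1) = 3/7

Enumerate traces; 32 have nonzero weight after conditioning:
  (U=0, Y=0, W=2, Z=0, X=2) weight 1/720
  (U=0, Y=0, W=2, Z=0, X=3) weight 1/720
  (U=0, Y=0, W=2, Z=1, X=2) weight 1/360
  (U=0, Y=0, W=2, Z=1, X=3) weight 1/360
  (U=0, Y=1, W=2, Z=0, X=2) weight 1/160
  (U=0, Y=1, W=2, Z=0, X=3) weight 1/160
  (U=0, Y=1, W=2, Z=1, X=2) weight 1/160
  (U=0, Y=1, W=2, Z=1, X=3) weight 1/160
  (U=1, Y=0, W=1, Z=0, X=2) weight 1/960
  … 23 more
Group by U:
  weight(U=0) = 1/12
  weight(U=1) = 1/16
Total weight = 1/12 + 1/16 = 7/48
P(U=0 | obs) = 1/12 / 7/48 = 4/7
P(U=1 | obs) = 1/16 / 7/48 = 3/7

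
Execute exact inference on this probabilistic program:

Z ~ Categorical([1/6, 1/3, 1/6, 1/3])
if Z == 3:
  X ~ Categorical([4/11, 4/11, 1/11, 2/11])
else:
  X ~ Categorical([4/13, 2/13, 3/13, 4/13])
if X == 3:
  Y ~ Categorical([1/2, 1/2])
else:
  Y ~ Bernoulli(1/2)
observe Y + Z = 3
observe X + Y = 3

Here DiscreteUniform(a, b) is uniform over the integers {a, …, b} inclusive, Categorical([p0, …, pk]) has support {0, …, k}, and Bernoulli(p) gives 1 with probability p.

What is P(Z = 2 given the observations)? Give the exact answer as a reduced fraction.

Enumerate traces; 2 have nonzero weight after conditioning:
  (Z=2, X=2, Y=1) weight 1/52
  (Z=3, X=3, Y=0) weight 1/33
Group by Z:
  weight(Z=2) = 1/52
  weight(Z=3) = 1/33
Total weight = 1/52 + 1/33 = 85/1716
P(Z=2 | obs) = 1/52 / 85/1716 = 33/85
P(Z=3 | obs) = 1/33 / 85/1716 = 52/85

P(Z = 2 | obs) = 33/85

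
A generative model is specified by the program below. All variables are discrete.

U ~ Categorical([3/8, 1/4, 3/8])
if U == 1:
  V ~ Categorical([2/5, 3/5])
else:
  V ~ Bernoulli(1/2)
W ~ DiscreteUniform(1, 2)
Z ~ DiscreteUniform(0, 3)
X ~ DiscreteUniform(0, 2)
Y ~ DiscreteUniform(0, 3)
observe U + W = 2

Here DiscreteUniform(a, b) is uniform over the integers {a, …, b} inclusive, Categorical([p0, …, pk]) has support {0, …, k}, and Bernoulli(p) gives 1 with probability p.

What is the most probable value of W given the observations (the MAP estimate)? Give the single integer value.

argmax_v P(W = v | obs) = 2

Enumerate traces; 192 have nonzero weight after conditioning:
  (U=0, V=0, W=2, Z=0, X=0, Y=0) weight 1/512
  (U=0, V=0, W=2, Z=0, X=0, Y=1) weight 1/512
  (U=0, V=0, W=2, Z=0, X=0, Y=2) weight 1/512
  (U=0, V=0, W=2, Z=0, X=0, Y=3) weight 1/512
  (U=0, V=0, W=2, Z=0, X=1, Y=0) weight 1/512
  (U=0, V=0, W=2, Z=0, X=1, Y=1) weight 1/512
  (U=0, V=0, W=2, Z=0, X=1, Y=2) weight 1/512
  (U=0, V=0, W=2, Z=0, X=1, Y=3) weight 1/512
  (U=1, V=0, W=1, Z=0, X=0, Y=0) weight 1/960
  … 183 more
Group by W:
  weight(W=1) = 1/8
  weight(W=2) = 3/16
Total weight = 1/8 + 3/16 = 5/16
P(W=1 | obs) = 1/8 / 5/16 = 2/5
P(W=2 | obs) = 3/16 / 5/16 = 3/5
argmax = 2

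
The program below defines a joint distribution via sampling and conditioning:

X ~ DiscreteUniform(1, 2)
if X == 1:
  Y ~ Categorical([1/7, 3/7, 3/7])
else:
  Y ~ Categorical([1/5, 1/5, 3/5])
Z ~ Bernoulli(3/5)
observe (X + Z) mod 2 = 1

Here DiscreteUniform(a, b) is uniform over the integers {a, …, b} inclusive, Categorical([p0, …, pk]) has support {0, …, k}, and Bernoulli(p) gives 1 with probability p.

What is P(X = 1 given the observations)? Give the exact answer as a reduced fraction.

Enumerate traces; 6 have nonzero weight after conditioning:
  (X=1, Y=0, Z=0) weight 1/35
  (X=1, Y=1, Z=0) weight 3/35
  (X=1, Y=2, Z=0) weight 3/35
  (X=2, Y=0, Z=1) weight 3/50
  (X=2, Y=1, Z=1) weight 3/50
  (X=2, Y=2, Z=1) weight 9/50
Group by X:
  weight(X=1) = 1/5
  weight(X=2) = 3/10
Total weight = 1/5 + 3/10 = 1/2
P(X=1 | obs) = 1/5 / 1/2 = 2/5
P(X=2 | obs) = 3/10 / 1/2 = 3/5

P(X = 1 | obs) = 2/5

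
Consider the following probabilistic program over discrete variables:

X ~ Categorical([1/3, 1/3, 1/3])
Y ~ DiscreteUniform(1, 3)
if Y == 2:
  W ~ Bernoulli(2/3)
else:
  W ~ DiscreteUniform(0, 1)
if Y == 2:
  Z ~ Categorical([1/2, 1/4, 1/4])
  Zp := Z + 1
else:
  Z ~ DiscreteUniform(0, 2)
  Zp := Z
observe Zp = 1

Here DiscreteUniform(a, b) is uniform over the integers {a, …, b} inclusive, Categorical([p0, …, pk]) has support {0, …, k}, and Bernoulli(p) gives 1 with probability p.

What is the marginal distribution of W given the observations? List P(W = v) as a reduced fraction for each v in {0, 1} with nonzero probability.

P(W=0) = 3/7, P(W=1) = 4/7

Enumerate traces; 18 have nonzero weight after conditioning:
  (X=0, Y=1, W=0, Z=1) weight 1/54
  (X=0, Y=1, W=1, Z=1) weight 1/54
  (X=0, Y=2, W=0, Z=0) weight 1/54
  (X=0, Y=2, W=1, Z=0) weight 1/27
  (X=0, Y=3, W=0, Z=1) weight 1/54
  (X=0, Y=3, W=1, Z=1) weight 1/54
  (X=1, Y=1, W=0, Z=1) weight 1/54
  (X=1, Y=1, W=1, Z=1) weight 1/54
  … 10 more
Group by W:
  weight(W=0) = 1/6
  weight(W=1) = 2/9
Total weight = 1/6 + 2/9 = 7/18
P(W=0 | obs) = 1/6 / 7/18 = 3/7
P(W=1 | obs) = 2/9 / 7/18 = 4/7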